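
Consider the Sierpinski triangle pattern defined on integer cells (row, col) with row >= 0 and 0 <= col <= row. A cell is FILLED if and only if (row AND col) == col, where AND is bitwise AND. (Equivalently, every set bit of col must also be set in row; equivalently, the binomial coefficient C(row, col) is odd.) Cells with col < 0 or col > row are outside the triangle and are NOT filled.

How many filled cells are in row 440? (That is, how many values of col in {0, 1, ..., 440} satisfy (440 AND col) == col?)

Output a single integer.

Answer: 32

Derivation:
440 in binary = 110111000
popcount(440) = number of 1-bits in 110111000 = 5
A col c satisfies (440 AND c) == c iff every set bit of c is also set in 440; each of the 5 set bits of 440 can independently be on or off in c.
count = 2^5 = 32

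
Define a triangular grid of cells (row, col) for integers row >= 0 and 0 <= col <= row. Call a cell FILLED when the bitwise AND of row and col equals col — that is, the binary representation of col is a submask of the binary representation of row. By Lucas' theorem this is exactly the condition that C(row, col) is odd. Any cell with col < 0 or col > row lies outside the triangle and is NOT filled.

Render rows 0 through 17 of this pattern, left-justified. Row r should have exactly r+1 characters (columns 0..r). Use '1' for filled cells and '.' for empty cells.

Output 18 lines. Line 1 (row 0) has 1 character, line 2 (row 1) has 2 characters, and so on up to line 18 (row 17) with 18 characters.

r0=0: 1
r1=1: 11
r2=10: 1.1
r3=11: 1111
r4=100: 1...1
r5=101: 11..11
r6=110: 1.1.1.1
r7=111: 11111111
r8=1000: 1.......1
r9=1001: 11......11
r10=1010: 1.1.....1.1
r11=1011: 1111....1111
r12=1100: 1...1...1...1
r13=1101: 11..11..11..11
r14=1110: 1.1.1.1.1.1.1.1
r15=1111: 1111111111111111
r16=10000: 1...............1
r17=10001: 11..............11

Answer: 1
11
1.1
1111
1...1
11..11
1.1.1.1
11111111
1.......1
11......11
1.1.....1.1
1111....1111
1...1...1...1
11..11..11..11
1.1.1.1.1.1.1.1
1111111111111111
1...............1
11..............11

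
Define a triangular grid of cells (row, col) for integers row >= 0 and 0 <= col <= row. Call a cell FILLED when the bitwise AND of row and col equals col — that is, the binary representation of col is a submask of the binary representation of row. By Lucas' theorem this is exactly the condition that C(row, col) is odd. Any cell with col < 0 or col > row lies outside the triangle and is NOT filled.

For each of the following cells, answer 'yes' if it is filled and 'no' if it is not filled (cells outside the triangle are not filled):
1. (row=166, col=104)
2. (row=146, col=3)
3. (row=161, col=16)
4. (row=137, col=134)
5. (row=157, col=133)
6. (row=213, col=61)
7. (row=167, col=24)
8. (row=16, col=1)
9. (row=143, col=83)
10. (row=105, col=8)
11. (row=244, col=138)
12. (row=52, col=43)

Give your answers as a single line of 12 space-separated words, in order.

Answer: no no no no yes no no no no yes no no

Derivation:
(166,104): row=0b10100110, col=0b1101000, row AND col = 0b100000 = 32; 32 != 104 -> empty
(146,3): row=0b10010010, col=0b11, row AND col = 0b10 = 2; 2 != 3 -> empty
(161,16): row=0b10100001, col=0b10000, row AND col = 0b0 = 0; 0 != 16 -> empty
(137,134): row=0b10001001, col=0b10000110, row AND col = 0b10000000 = 128; 128 != 134 -> empty
(157,133): row=0b10011101, col=0b10000101, row AND col = 0b10000101 = 133; 133 == 133 -> filled
(213,61): row=0b11010101, col=0b111101, row AND col = 0b10101 = 21; 21 != 61 -> empty
(167,24): row=0b10100111, col=0b11000, row AND col = 0b0 = 0; 0 != 24 -> empty
(16,1): row=0b10000, col=0b1, row AND col = 0b0 = 0; 0 != 1 -> empty
(143,83): row=0b10001111, col=0b1010011, row AND col = 0b11 = 3; 3 != 83 -> empty
(105,8): row=0b1101001, col=0b1000, row AND col = 0b1000 = 8; 8 == 8 -> filled
(244,138): row=0b11110100, col=0b10001010, row AND col = 0b10000000 = 128; 128 != 138 -> empty
(52,43): row=0b110100, col=0b101011, row AND col = 0b100000 = 32; 32 != 43 -> empty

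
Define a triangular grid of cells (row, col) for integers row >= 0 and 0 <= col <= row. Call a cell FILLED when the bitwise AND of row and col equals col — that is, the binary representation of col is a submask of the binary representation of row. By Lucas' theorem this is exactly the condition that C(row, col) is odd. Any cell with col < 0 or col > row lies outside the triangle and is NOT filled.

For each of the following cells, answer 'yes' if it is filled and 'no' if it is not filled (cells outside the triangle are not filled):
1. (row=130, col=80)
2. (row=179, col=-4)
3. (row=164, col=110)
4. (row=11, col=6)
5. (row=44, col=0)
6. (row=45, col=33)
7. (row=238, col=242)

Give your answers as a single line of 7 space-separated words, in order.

(130,80): row=0b10000010, col=0b1010000, row AND col = 0b0 = 0; 0 != 80 -> empty
(179,-4): col outside [0, 179] -> not filled
(164,110): row=0b10100100, col=0b1101110, row AND col = 0b100100 = 36; 36 != 110 -> empty
(11,6): row=0b1011, col=0b110, row AND col = 0b10 = 2; 2 != 6 -> empty
(44,0): row=0b101100, col=0b0, row AND col = 0b0 = 0; 0 == 0 -> filled
(45,33): row=0b101101, col=0b100001, row AND col = 0b100001 = 33; 33 == 33 -> filled
(238,242): col outside [0, 238] -> not filled

Answer: no no no no yes yes no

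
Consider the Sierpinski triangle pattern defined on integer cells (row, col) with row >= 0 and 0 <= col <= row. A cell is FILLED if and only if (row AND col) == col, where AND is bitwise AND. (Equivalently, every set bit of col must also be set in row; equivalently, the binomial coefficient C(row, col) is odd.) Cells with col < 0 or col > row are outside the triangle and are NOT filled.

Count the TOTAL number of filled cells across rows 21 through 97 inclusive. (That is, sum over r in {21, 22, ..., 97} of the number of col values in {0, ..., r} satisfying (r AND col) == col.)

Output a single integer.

Answer: 1124

Derivation:
r21=10101 pc3: +8 =8
r22=10110 pc3: +8 =16
r23=10111 pc4: +16 =32
r24=11000 pc2: +4 =36
r25=11001 pc3: +8 =44
r26=11010 pc3: +8 =52
r27=11011 pc4: +16 =68
r28=11100 pc3: +8 =76
r29=11101 pc4: +16 =92
r30=11110 pc4: +16 =108
r31=11111 pc5: +32 =140
r32=100000 pc1: +2 =142
r33=100001 pc2: +4 =146
r34=100010 pc2: +4 =150
r35=100011 pc3: +8 =158
r36=100100 pc2: +4 =162
r37=100101 pc3: +8 =170
r38=100110 pc3: +8 =178
r39=100111 pc4: +16 =194
r40=101000 pc2: +4 =198
r41=101001 pc3: +8 =206
r42=101010 pc3: +8 =214
r43=101011 pc4: +16 =230
r44=101100 pc3: +8 =238
r45=101101 pc4: +16 =254
r46=101110 pc4: +16 =270
r47=101111 pc5: +32 =302
r48=110000 pc2: +4 =306
r49=110001 pc3: +8 =314
r50=110010 pc3: +8 =322
r51=110011 pc4: +16 =338
r52=110100 pc3: +8 =346
r53=110101 pc4: +16 =362
r54=110110 pc4: +16 =378
r55=110111 pc5: +32 =410
r56=111000 pc3: +8 =418
r57=111001 pc4: +16 =434
r58=111010 pc4: +16 =450
r59=111011 pc5: +32 =482
r60=111100 pc4: +16 =498
r61=111101 pc5: +32 =530
r62=111110 pc5: +32 =562
r63=111111 pc6: +64 =626
r64=1000000 pc1: +2 =628
r65=1000001 pc2: +4 =632
r66=1000010 pc2: +4 =636
r67=1000011 pc3: +8 =644
r68=1000100 pc2: +4 =648
r69=1000101 pc3: +8 =656
r70=1000110 pc3: +8 =664
r71=1000111 pc4: +16 =680
r72=1001000 pc2: +4 =684
r73=1001001 pc3: +8 =692
r74=1001010 pc3: +8 =700
r75=1001011 pc4: +16 =716
r76=1001100 pc3: +8 =724
r77=1001101 pc4: +16 =740
r78=1001110 pc4: +16 =756
r79=1001111 pc5: +32 =788
r80=1010000 pc2: +4 =792
r81=1010001 pc3: +8 =800
r82=1010010 pc3: +8 =808
r83=1010011 pc4: +16 =824
r84=1010100 pc3: +8 =832
r85=1010101 pc4: +16 =848
r86=1010110 pc4: +16 =864
r87=1010111 pc5: +32 =896
r88=1011000 pc3: +8 =904
r89=1011001 pc4: +16 =920
r90=1011010 pc4: +16 =936
r91=1011011 pc5: +32 =968
r92=1011100 pc4: +16 =984
r93=1011101 pc5: +32 =1016
r94=1011110 pc5: +32 =1048
r95=1011111 pc6: +64 =1112
r96=1100000 pc2: +4 =1116
r97=1100001 pc3: +8 =1124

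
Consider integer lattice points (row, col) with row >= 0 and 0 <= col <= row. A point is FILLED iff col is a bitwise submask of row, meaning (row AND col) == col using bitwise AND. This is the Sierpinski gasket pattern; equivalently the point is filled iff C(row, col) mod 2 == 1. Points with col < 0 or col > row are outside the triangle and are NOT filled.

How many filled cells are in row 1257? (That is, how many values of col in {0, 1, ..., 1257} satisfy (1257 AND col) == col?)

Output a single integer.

Answer: 64

Derivation:
1257 in binary = 10011101001
popcount(1257) = number of 1-bits in 10011101001 = 6
A col c satisfies (1257 AND c) == c iff every set bit of c is also set in 1257; each of the 6 set bits of 1257 can independently be on or off in c.
count = 2^6 = 64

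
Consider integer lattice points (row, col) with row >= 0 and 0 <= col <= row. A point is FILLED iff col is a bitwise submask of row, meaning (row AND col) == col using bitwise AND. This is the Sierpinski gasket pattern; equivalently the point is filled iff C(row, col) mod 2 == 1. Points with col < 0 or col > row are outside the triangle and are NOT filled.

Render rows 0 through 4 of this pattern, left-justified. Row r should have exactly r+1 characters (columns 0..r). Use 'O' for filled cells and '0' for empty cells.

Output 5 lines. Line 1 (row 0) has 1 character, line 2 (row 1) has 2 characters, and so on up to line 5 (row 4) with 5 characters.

r0=0: O
r1=1: OO
r2=10: O0O
r3=11: OOOO
r4=100: O000O

Answer: O
OO
O0O
OOOO
O000O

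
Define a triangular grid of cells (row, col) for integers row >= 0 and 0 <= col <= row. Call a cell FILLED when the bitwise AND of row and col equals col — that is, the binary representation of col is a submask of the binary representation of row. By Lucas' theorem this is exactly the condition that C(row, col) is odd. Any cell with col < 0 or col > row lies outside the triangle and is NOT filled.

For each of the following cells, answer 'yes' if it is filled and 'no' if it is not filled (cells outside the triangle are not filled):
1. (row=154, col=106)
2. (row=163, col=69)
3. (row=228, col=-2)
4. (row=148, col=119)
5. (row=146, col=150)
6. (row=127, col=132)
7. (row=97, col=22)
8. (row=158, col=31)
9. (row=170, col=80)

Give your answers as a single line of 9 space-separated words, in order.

Answer: no no no no no no no no no

Derivation:
(154,106): row=0b10011010, col=0b1101010, row AND col = 0b1010 = 10; 10 != 106 -> empty
(163,69): row=0b10100011, col=0b1000101, row AND col = 0b1 = 1; 1 != 69 -> empty
(228,-2): col outside [0, 228] -> not filled
(148,119): row=0b10010100, col=0b1110111, row AND col = 0b10100 = 20; 20 != 119 -> empty
(146,150): col outside [0, 146] -> not filled
(127,132): col outside [0, 127] -> not filled
(97,22): row=0b1100001, col=0b10110, row AND col = 0b0 = 0; 0 != 22 -> empty
(158,31): row=0b10011110, col=0b11111, row AND col = 0b11110 = 30; 30 != 31 -> empty
(170,80): row=0b10101010, col=0b1010000, row AND col = 0b0 = 0; 0 != 80 -> empty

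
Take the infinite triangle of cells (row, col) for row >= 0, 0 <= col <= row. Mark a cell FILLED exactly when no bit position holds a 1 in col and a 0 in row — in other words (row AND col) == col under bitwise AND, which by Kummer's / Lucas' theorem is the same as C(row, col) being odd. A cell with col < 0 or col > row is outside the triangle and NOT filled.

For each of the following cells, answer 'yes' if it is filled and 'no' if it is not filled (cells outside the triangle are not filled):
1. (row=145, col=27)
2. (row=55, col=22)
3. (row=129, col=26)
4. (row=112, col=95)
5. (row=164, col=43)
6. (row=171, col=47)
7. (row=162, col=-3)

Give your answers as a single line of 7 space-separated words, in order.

(145,27): row=0b10010001, col=0b11011, row AND col = 0b10001 = 17; 17 != 27 -> empty
(55,22): row=0b110111, col=0b10110, row AND col = 0b10110 = 22; 22 == 22 -> filled
(129,26): row=0b10000001, col=0b11010, row AND col = 0b0 = 0; 0 != 26 -> empty
(112,95): row=0b1110000, col=0b1011111, row AND col = 0b1010000 = 80; 80 != 95 -> empty
(164,43): row=0b10100100, col=0b101011, row AND col = 0b100000 = 32; 32 != 43 -> empty
(171,47): row=0b10101011, col=0b101111, row AND col = 0b101011 = 43; 43 != 47 -> empty
(162,-3): col outside [0, 162] -> not filled

Answer: no yes no no no no no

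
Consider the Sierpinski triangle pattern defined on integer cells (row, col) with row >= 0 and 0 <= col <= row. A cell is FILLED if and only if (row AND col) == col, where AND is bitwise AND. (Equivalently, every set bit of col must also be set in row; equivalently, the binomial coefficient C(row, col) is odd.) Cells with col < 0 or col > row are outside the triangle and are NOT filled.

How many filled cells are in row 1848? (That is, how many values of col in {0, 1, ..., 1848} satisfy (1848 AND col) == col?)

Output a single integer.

Answer: 64

Derivation:
1848 in binary = 11100111000
popcount(1848) = number of 1-bits in 11100111000 = 6
A col c satisfies (1848 AND c) == c iff every set bit of c is also set in 1848; each of the 6 set bits of 1848 can independently be on or off in c.
count = 2^6 = 64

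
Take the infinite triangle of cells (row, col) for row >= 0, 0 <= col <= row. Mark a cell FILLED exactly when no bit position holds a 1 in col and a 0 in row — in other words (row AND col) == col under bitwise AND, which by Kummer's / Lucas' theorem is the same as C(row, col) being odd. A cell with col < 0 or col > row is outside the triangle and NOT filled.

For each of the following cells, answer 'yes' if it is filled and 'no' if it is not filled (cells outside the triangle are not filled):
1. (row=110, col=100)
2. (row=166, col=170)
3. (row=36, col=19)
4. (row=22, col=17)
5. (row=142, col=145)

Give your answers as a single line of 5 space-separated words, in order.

Answer: yes no no no no

Derivation:
(110,100): row=0b1101110, col=0b1100100, row AND col = 0b1100100 = 100; 100 == 100 -> filled
(166,170): col outside [0, 166] -> not filled
(36,19): row=0b100100, col=0b10011, row AND col = 0b0 = 0; 0 != 19 -> empty
(22,17): row=0b10110, col=0b10001, row AND col = 0b10000 = 16; 16 != 17 -> empty
(142,145): col outside [0, 142] -> not filled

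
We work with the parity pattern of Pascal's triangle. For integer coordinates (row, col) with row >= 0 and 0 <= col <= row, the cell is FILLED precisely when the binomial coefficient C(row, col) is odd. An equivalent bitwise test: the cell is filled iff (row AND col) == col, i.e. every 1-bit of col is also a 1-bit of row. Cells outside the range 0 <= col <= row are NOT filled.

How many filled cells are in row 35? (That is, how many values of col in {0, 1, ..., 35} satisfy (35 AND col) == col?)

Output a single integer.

Answer: 8

Derivation:
35 in binary = 100011
popcount(35) = number of 1-bits in 100011 = 3
A col c satisfies (35 AND c) == c iff every set bit of c is also set in 35; each of the 3 set bits of 35 can independently be on or off in c.
count = 2^3 = 8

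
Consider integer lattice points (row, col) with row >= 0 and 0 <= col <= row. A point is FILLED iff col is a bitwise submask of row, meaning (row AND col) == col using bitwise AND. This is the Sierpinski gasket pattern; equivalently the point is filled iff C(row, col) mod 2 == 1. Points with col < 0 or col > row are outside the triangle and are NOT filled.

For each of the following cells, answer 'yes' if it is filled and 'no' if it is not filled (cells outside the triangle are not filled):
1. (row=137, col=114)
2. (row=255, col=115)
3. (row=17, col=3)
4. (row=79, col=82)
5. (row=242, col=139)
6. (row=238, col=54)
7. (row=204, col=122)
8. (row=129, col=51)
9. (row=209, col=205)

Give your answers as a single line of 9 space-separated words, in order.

(137,114): row=0b10001001, col=0b1110010, row AND col = 0b0 = 0; 0 != 114 -> empty
(255,115): row=0b11111111, col=0b1110011, row AND col = 0b1110011 = 115; 115 == 115 -> filled
(17,3): row=0b10001, col=0b11, row AND col = 0b1 = 1; 1 != 3 -> empty
(79,82): col outside [0, 79] -> not filled
(242,139): row=0b11110010, col=0b10001011, row AND col = 0b10000010 = 130; 130 != 139 -> empty
(238,54): row=0b11101110, col=0b110110, row AND col = 0b100110 = 38; 38 != 54 -> empty
(204,122): row=0b11001100, col=0b1111010, row AND col = 0b1001000 = 72; 72 != 122 -> empty
(129,51): row=0b10000001, col=0b110011, row AND col = 0b1 = 1; 1 != 51 -> empty
(209,205): row=0b11010001, col=0b11001101, row AND col = 0b11000001 = 193; 193 != 205 -> empty

Answer: no yes no no no no no no no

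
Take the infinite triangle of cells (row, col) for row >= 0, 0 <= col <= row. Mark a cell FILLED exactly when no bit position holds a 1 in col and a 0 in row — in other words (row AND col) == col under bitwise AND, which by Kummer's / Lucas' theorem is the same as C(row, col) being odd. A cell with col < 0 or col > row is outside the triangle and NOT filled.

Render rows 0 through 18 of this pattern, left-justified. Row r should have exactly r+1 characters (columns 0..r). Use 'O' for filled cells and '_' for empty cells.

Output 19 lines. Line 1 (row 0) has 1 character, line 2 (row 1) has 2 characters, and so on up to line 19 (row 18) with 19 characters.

Answer: O
OO
O_O
OOOO
O___O
OO__OO
O_O_O_O
OOOOOOOO
O_______O
OO______OO
O_O_____O_O
OOOO____OOOO
O___O___O___O
OO__OO__OO__OO
O_O_O_O_O_O_O_O
OOOOOOOOOOOOOOOO
O_______________O
OO______________OO
O_O_____________O_O

Derivation:
r0=0: O
r1=1: OO
r2=10: O_O
r3=11: OOOO
r4=100: O___O
r5=101: OO__OO
r6=110: O_O_O_O
r7=111: OOOOOOOO
r8=1000: O_______O
r9=1001: OO______OO
r10=1010: O_O_____O_O
r11=1011: OOOO____OOOO
r12=1100: O___O___O___O
r13=1101: OO__OO__OO__OO
r14=1110: O_O_O_O_O_O_O_O
r15=1111: OOOOOOOOOOOOOOOO
r16=10000: O_______________O
r17=10001: OO______________OO
r18=10010: O_O_____________O_O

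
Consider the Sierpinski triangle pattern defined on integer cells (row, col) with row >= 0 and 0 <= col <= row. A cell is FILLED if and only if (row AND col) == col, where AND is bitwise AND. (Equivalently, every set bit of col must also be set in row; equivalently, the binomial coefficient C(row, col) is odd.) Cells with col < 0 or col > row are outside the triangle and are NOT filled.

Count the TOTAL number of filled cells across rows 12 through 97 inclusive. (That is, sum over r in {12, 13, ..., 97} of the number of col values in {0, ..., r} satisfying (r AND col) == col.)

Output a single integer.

r12=1100 pc2: +4 =4
r13=1101 pc3: +8 =12
r14=1110 pc3: +8 =20
r15=1111 pc4: +16 =36
r16=10000 pc1: +2 =38
r17=10001 pc2: +4 =42
r18=10010 pc2: +4 =46
r19=10011 pc3: +8 =54
r20=10100 pc2: +4 =58
r21=10101 pc3: +8 =66
r22=10110 pc3: +8 =74
r23=10111 pc4: +16 =90
r24=11000 pc2: +4 =94
r25=11001 pc3: +8 =102
r26=11010 pc3: +8 =110
r27=11011 pc4: +16 =126
r28=11100 pc3: +8 =134
r29=11101 pc4: +16 =150
r30=11110 pc4: +16 =166
r31=11111 pc5: +32 =198
r32=100000 pc1: +2 =200
r33=100001 pc2: +4 =204
r34=100010 pc2: +4 =208
r35=100011 pc3: +8 =216
r36=100100 pc2: +4 =220
r37=100101 pc3: +8 =228
r38=100110 pc3: +8 =236
r39=100111 pc4: +16 =252
r40=101000 pc2: +4 =256
r41=101001 pc3: +8 =264
r42=101010 pc3: +8 =272
r43=101011 pc4: +16 =288
r44=101100 pc3: +8 =296
r45=101101 pc4: +16 =312
r46=101110 pc4: +16 =328
r47=101111 pc5: +32 =360
r48=110000 pc2: +4 =364
r49=110001 pc3: +8 =372
r50=110010 pc3: +8 =380
r51=110011 pc4: +16 =396
r52=110100 pc3: +8 =404
r53=110101 pc4: +16 =420
r54=110110 pc4: +16 =436
r55=110111 pc5: +32 =468
r56=111000 pc3: +8 =476
r57=111001 pc4: +16 =492
r58=111010 pc4: +16 =508
r59=111011 pc5: +32 =540
r60=111100 pc4: +16 =556
r61=111101 pc5: +32 =588
r62=111110 pc5: +32 =620
r63=111111 pc6: +64 =684
r64=1000000 pc1: +2 =686
r65=1000001 pc2: +4 =690
r66=1000010 pc2: +4 =694
r67=1000011 pc3: +8 =702
r68=1000100 pc2: +4 =706
r69=1000101 pc3: +8 =714
r70=1000110 pc3: +8 =722
r71=1000111 pc4: +16 =738
r72=1001000 pc2: +4 =742
r73=1001001 pc3: +8 =750
r74=1001010 pc3: +8 =758
r75=1001011 pc4: +16 =774
r76=1001100 pc3: +8 =782
r77=1001101 pc4: +16 =798
r78=1001110 pc4: +16 =814
r79=1001111 pc5: +32 =846
r80=1010000 pc2: +4 =850
r81=1010001 pc3: +8 =858
r82=1010010 pc3: +8 =866
r83=1010011 pc4: +16 =882
r84=1010100 pc3: +8 =890
r85=1010101 pc4: +16 =906
r86=1010110 pc4: +16 =922
r87=1010111 pc5: +32 =954
r88=1011000 pc3: +8 =962
r89=1011001 pc4: +16 =978
r90=1011010 pc4: +16 =994
r91=1011011 pc5: +32 =1026
r92=1011100 pc4: +16 =1042
r93=1011101 pc5: +32 =1074
r94=1011110 pc5: +32 =1106
r95=1011111 pc6: +64 =1170
r96=1100000 pc2: +4 =1174
r97=1100001 pc3: +8 =1182

Answer: 1182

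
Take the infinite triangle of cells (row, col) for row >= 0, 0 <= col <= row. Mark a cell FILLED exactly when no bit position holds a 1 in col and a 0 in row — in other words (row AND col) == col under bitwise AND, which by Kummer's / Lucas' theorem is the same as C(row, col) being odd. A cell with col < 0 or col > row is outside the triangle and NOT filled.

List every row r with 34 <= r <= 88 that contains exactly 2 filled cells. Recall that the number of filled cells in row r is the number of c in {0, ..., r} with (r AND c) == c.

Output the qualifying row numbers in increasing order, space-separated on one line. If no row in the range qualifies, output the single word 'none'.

Answer: 64

Derivation:
Row r has 2^popcount(r) filled cells, so we need popcount(r) = log2(2) = 1.
Scan r = 34..88 and keep those with exactly 1 one-bits:
r=34=100010 popcount=2 -> skip
r=35=100011 popcount=3 -> skip
r=36=100100 popcount=2 -> skip
r=37=100101 popcount=3 -> skip
r=38=100110 popcount=3 -> skip
r=39=100111 popcount=4 -> skip
r=40=101000 popcount=2 -> skip
r=41=101001 popcount=3 -> skip
r=42=101010 popcount=3 -> skip
r=43=101011 popcount=4 -> skip
r=44=101100 popcount=3 -> skip
r=45=101101 popcount=4 -> skip
r=46=101110 popcount=4 -> skip
r=47=101111 popcount=5 -> skip
r=48=110000 popcount=2 -> skip
r=49=110001 popcount=3 -> skip
r=50=110010 popcount=3 -> skip
r=51=110011 popcount=4 -> skip
r=52=110100 popcount=3 -> skip
r=53=110101 popcount=4 -> skip
r=54=110110 popcount=4 -> skip
r=55=110111 popcount=5 -> skip
r=56=111000 popcount=3 -> skip
r=57=111001 popcount=4 -> skip
r=58=111010 popcount=4 -> skip
r=59=111011 popcount=5 -> skip
r=60=111100 popcount=4 -> skip
r=61=111101 popcount=5 -> skip
r=62=111110 popcount=5 -> skip
r=63=111111 popcount=6 -> skip
r=64=1000000 popcount=1 -> KEEP
r=65=1000001 popcount=2 -> skip
r=66=1000010 popcount=2 -> skip
r=67=1000011 popcount=3 -> skip
r=68=1000100 popcount=2 -> skip
r=69=1000101 popcount=3 -> skip
r=70=1000110 popcount=3 -> skip
r=71=1000111 popcount=4 -> skip
r=72=1001000 popcount=2 -> skip
r=73=1001001 popcount=3 -> skip
r=74=1001010 popcount=3 -> skip
r=75=1001011 popcount=4 -> skip
r=76=1001100 popcount=3 -> skip
r=77=1001101 popcount=4 -> skip
r=78=1001110 popcount=4 -> skip
r=79=1001111 popcount=5 -> skip
r=80=1010000 popcount=2 -> skip
r=81=1010001 popcount=3 -> skip
r=82=1010010 popcount=3 -> skip
r=83=1010011 popcount=4 -> skip
r=84=1010100 popcount=3 -> skip
r=85=1010101 popcount=4 -> skip
r=86=1010110 popcount=4 -> skip
r=87=1010111 popcount=5 -> skip
r=88=1011000 popcount=3 -> skip
Kept rows: 64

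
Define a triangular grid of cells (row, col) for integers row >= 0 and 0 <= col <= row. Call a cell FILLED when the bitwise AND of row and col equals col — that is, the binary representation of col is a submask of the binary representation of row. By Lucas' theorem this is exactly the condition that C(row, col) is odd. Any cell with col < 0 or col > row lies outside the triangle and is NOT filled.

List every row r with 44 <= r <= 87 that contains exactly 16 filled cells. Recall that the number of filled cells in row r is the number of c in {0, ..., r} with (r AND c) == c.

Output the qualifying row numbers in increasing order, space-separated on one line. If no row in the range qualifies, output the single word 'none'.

Answer: 45 46 51 53 54 57 58 60 71 75 77 78 83 85 86

Derivation:
Row r has 2^popcount(r) filled cells, so we need popcount(r) = log2(16) = 4.
Scan r = 44..87 and keep those with exactly 4 one-bits:
r=44=101100 popcount=3 -> skip
r=45=101101 popcount=4 -> KEEP
r=46=101110 popcount=4 -> KEEP
r=47=101111 popcount=5 -> skip
r=48=110000 popcount=2 -> skip
r=49=110001 popcount=3 -> skip
r=50=110010 popcount=3 -> skip
r=51=110011 popcount=4 -> KEEP
r=52=110100 popcount=3 -> skip
r=53=110101 popcount=4 -> KEEP
r=54=110110 popcount=4 -> KEEP
r=55=110111 popcount=5 -> skip
r=56=111000 popcount=3 -> skip
r=57=111001 popcount=4 -> KEEP
r=58=111010 popcount=4 -> KEEP
r=59=111011 popcount=5 -> skip
r=60=111100 popcount=4 -> KEEP
r=61=111101 popcount=5 -> skip
r=62=111110 popcount=5 -> skip
r=63=111111 popcount=6 -> skip
r=64=1000000 popcount=1 -> skip
r=65=1000001 popcount=2 -> skip
r=66=1000010 popcount=2 -> skip
r=67=1000011 popcount=3 -> skip
r=68=1000100 popcount=2 -> skip
r=69=1000101 popcount=3 -> skip
r=70=1000110 popcount=3 -> skip
r=71=1000111 popcount=4 -> KEEP
r=72=1001000 popcount=2 -> skip
r=73=1001001 popcount=3 -> skip
r=74=1001010 popcount=3 -> skip
r=75=1001011 popcount=4 -> KEEP
r=76=1001100 popcount=3 -> skip
r=77=1001101 popcount=4 -> KEEP
r=78=1001110 popcount=4 -> KEEP
r=79=1001111 popcount=5 -> skip
r=80=1010000 popcount=2 -> skip
r=81=1010001 popcount=3 -> skip
r=82=1010010 popcount=3 -> skip
r=83=1010011 popcount=4 -> KEEP
r=84=1010100 popcount=3 -> skip
r=85=1010101 popcount=4 -> KEEP
r=86=1010110 popcount=4 -> KEEP
r=87=1010111 popcount=5 -> skip
Kept rows: 45 46 51 53 54 57 58 60 71 75 77 78 83 85 86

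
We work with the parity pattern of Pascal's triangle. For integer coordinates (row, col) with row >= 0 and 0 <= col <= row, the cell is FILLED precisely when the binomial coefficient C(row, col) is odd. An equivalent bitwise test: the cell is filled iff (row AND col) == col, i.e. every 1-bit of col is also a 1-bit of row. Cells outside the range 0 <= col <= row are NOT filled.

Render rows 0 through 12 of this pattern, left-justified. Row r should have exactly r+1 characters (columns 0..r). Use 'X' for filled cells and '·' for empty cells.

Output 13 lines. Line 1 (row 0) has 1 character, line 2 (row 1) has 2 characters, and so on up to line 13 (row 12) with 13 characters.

r0=0: X
r1=1: XX
r2=10: X·X
r3=11: XXXX
r4=100: X···X
r5=101: XX··XX
r6=110: X·X·X·X
r7=111: XXXXXXXX
r8=1000: X·······X
r9=1001: XX······XX
r10=1010: X·X·····X·X
r11=1011: XXXX····XXXX
r12=1100: X···X···X···X

Answer: X
XX
X·X
XXXX
X···X
XX··XX
X·X·X·X
XXXXXXXX
X·······X
XX······XX
X·X·····X·X
XXXX····XXXX
X···X···X···X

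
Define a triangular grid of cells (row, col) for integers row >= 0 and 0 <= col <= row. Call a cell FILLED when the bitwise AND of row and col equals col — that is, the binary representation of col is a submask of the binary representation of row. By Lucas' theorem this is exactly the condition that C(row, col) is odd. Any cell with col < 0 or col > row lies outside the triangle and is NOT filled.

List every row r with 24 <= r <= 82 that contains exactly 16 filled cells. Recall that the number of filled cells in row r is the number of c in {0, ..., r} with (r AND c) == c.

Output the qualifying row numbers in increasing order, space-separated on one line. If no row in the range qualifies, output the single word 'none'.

Answer: 27 29 30 39 43 45 46 51 53 54 57 58 60 71 75 77 78

Derivation:
Row r has 2^popcount(r) filled cells, so we need popcount(r) = log2(16) = 4.
Scan r = 24..82 and keep those with exactly 4 one-bits:
r=24=11000 popcount=2 -> skip
r=25=11001 popcount=3 -> skip
r=26=11010 popcount=3 -> skip
r=27=11011 popcount=4 -> KEEP
r=28=11100 popcount=3 -> skip
r=29=11101 popcount=4 -> KEEP
r=30=11110 popcount=4 -> KEEP
r=31=11111 popcount=5 -> skip
r=32=100000 popcount=1 -> skip
r=33=100001 popcount=2 -> skip
r=34=100010 popcount=2 -> skip
r=35=100011 popcount=3 -> skip
r=36=100100 popcount=2 -> skip
r=37=100101 popcount=3 -> skip
r=38=100110 popcount=3 -> skip
r=39=100111 popcount=4 -> KEEP
r=40=101000 popcount=2 -> skip
r=41=101001 popcount=3 -> skip
r=42=101010 popcount=3 -> skip
r=43=101011 popcount=4 -> KEEP
r=44=101100 popcount=3 -> skip
r=45=101101 popcount=4 -> KEEP
r=46=101110 popcount=4 -> KEEP
r=47=101111 popcount=5 -> skip
r=48=110000 popcount=2 -> skip
r=49=110001 popcount=3 -> skip
r=50=110010 popcount=3 -> skip
r=51=110011 popcount=4 -> KEEP
r=52=110100 popcount=3 -> skip
r=53=110101 popcount=4 -> KEEP
r=54=110110 popcount=4 -> KEEP
r=55=110111 popcount=5 -> skip
r=56=111000 popcount=3 -> skip
r=57=111001 popcount=4 -> KEEP
r=58=111010 popcount=4 -> KEEP
r=59=111011 popcount=5 -> skip
r=60=111100 popcount=4 -> KEEP
r=61=111101 popcount=5 -> skip
r=62=111110 popcount=5 -> skip
r=63=111111 popcount=6 -> skip
r=64=1000000 popcount=1 -> skip
r=65=1000001 popcount=2 -> skip
r=66=1000010 popcount=2 -> skip
r=67=1000011 popcount=3 -> skip
r=68=1000100 popcount=2 -> skip
r=69=1000101 popcount=3 -> skip
r=70=1000110 popcount=3 -> skip
r=71=1000111 popcount=4 -> KEEP
r=72=1001000 popcount=2 -> skip
r=73=1001001 popcount=3 -> skip
r=74=1001010 popcount=3 -> skip
r=75=1001011 popcount=4 -> KEEP
r=76=1001100 popcount=3 -> skip
r=77=1001101 popcount=4 -> KEEP
r=78=1001110 popcount=4 -> KEEP
r=79=1001111 popcount=5 -> skip
r=80=1010000 popcount=2 -> skip
r=81=1010001 popcount=3 -> skip
r=82=1010010 popcount=3 -> skip
Kept rows: 27 29 30 39 43 45 46 51 53 54 57 58 60 71 75 77 78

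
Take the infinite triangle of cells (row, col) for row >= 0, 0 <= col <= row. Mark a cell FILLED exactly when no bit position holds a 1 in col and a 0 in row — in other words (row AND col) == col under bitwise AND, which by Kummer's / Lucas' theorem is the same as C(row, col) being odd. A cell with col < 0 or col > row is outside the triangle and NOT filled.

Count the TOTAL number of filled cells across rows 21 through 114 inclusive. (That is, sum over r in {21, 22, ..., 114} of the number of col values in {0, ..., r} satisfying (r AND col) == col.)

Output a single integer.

Answer: 1476

Derivation:
r21=10101 pc3: +8 =8
r22=10110 pc3: +8 =16
r23=10111 pc4: +16 =32
r24=11000 pc2: +4 =36
r25=11001 pc3: +8 =44
r26=11010 pc3: +8 =52
r27=11011 pc4: +16 =68
r28=11100 pc3: +8 =76
r29=11101 pc4: +16 =92
r30=11110 pc4: +16 =108
r31=11111 pc5: +32 =140
r32=100000 pc1: +2 =142
r33=100001 pc2: +4 =146
r34=100010 pc2: +4 =150
r35=100011 pc3: +8 =158
r36=100100 pc2: +4 =162
r37=100101 pc3: +8 =170
r38=100110 pc3: +8 =178
r39=100111 pc4: +16 =194
r40=101000 pc2: +4 =198
r41=101001 pc3: +8 =206
r42=101010 pc3: +8 =214
r43=101011 pc4: +16 =230
r44=101100 pc3: +8 =238
r45=101101 pc4: +16 =254
r46=101110 pc4: +16 =270
r47=101111 pc5: +32 =302
r48=110000 pc2: +4 =306
r49=110001 pc3: +8 =314
r50=110010 pc3: +8 =322
r51=110011 pc4: +16 =338
r52=110100 pc3: +8 =346
r53=110101 pc4: +16 =362
r54=110110 pc4: +16 =378
r55=110111 pc5: +32 =410
r56=111000 pc3: +8 =418
r57=111001 pc4: +16 =434
r58=111010 pc4: +16 =450
r59=111011 pc5: +32 =482
r60=111100 pc4: +16 =498
r61=111101 pc5: +32 =530
r62=111110 pc5: +32 =562
r63=111111 pc6: +64 =626
r64=1000000 pc1: +2 =628
r65=1000001 pc2: +4 =632
r66=1000010 pc2: +4 =636
r67=1000011 pc3: +8 =644
r68=1000100 pc2: +4 =648
r69=1000101 pc3: +8 =656
r70=1000110 pc3: +8 =664
r71=1000111 pc4: +16 =680
r72=1001000 pc2: +4 =684
r73=1001001 pc3: +8 =692
r74=1001010 pc3: +8 =700
r75=1001011 pc4: +16 =716
r76=1001100 pc3: +8 =724
r77=1001101 pc4: +16 =740
r78=1001110 pc4: +16 =756
r79=1001111 pc5: +32 =788
r80=1010000 pc2: +4 =792
r81=1010001 pc3: +8 =800
r82=1010010 pc3: +8 =808
r83=1010011 pc4: +16 =824
r84=1010100 pc3: +8 =832
r85=1010101 pc4: +16 =848
r86=1010110 pc4: +16 =864
r87=1010111 pc5: +32 =896
r88=1011000 pc3: +8 =904
r89=1011001 pc4: +16 =920
r90=1011010 pc4: +16 =936
r91=1011011 pc5: +32 =968
r92=1011100 pc4: +16 =984
r93=1011101 pc5: +32 =1016
r94=1011110 pc5: +32 =1048
r95=1011111 pc6: +64 =1112
r96=1100000 pc2: +4 =1116
r97=1100001 pc3: +8 =1124
r98=1100010 pc3: +8 =1132
r99=1100011 pc4: +16 =1148
r100=1100100 pc3: +8 =1156
r101=1100101 pc4: +16 =1172
r102=1100110 pc4: +16 =1188
r103=1100111 pc5: +32 =1220
r104=1101000 pc3: +8 =1228
r105=1101001 pc4: +16 =1244
r106=1101010 pc4: +16 =1260
r107=1101011 pc5: +32 =1292
r108=1101100 pc4: +16 =1308
r109=1101101 pc5: +32 =1340
r110=1101110 pc5: +32 =1372
r111=1101111 pc6: +64 =1436
r112=1110000 pc3: +8 =1444
r113=1110001 pc4: +16 =1460
r114=1110010 pc4: +16 =1476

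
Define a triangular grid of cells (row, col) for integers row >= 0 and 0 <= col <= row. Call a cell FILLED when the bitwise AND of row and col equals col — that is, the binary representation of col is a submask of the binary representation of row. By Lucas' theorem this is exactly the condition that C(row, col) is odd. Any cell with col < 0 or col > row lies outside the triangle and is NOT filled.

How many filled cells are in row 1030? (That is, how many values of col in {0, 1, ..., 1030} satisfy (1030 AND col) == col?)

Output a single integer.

Answer: 8

Derivation:
1030 in binary = 10000000110
popcount(1030) = number of 1-bits in 10000000110 = 3
A col c satisfies (1030 AND c) == c iff every set bit of c is also set in 1030; each of the 3 set bits of 1030 can independently be on or off in c.
count = 2^3 = 8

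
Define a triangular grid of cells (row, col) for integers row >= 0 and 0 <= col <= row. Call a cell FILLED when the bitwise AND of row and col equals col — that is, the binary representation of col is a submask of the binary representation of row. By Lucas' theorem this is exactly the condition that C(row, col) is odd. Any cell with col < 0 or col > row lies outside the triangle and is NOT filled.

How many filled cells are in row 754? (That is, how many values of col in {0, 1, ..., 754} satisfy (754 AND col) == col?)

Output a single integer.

754 in binary = 1011110010
popcount(754) = number of 1-bits in 1011110010 = 6
A col c satisfies (754 AND c) == c iff every set bit of c is also set in 754; each of the 6 set bits of 754 can independently be on or off in c.
count = 2^6 = 64

Answer: 64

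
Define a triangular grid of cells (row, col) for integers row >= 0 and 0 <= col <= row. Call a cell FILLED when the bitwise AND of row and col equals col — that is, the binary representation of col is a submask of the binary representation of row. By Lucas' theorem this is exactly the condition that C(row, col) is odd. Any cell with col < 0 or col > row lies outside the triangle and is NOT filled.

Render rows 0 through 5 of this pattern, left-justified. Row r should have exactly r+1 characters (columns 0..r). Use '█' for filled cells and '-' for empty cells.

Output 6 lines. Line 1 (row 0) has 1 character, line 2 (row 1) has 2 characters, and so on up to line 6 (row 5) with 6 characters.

r0=0: █
r1=1: ██
r2=10: █-█
r3=11: ████
r4=100: █---█
r5=101: ██--██

Answer: █
██
█-█
████
█---█
██--██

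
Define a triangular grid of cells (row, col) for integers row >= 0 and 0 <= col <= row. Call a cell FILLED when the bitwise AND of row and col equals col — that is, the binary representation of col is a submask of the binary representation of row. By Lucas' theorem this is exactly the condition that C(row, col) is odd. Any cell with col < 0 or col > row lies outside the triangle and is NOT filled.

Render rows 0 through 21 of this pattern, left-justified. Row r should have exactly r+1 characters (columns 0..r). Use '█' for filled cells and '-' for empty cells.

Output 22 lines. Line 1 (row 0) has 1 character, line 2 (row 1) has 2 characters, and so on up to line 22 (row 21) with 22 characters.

Answer: █
██
█-█
████
█---█
██--██
█-█-█-█
████████
█-------█
██------██
█-█-----█-█
████----████
█---█---█---█
██--██--██--██
█-█-█-█-█-█-█-█
████████████████
█---------------█
██--------------██
█-█-------------█-█
████------------████
█---█-----------█---█
██--██----------██--██

Derivation:
r0=0: █
r1=1: ██
r2=10: █-█
r3=11: ████
r4=100: █---█
r5=101: ██--██
r6=110: █-█-█-█
r7=111: ████████
r8=1000: █-------█
r9=1001: ██------██
r10=1010: █-█-----█-█
r11=1011: ████----████
r12=1100: █---█---█---█
r13=1101: ██--██--██--██
r14=1110: █-█-█-█-█-█-█-█
r15=1111: ████████████████
r16=10000: █---------------█
r17=10001: ██--------------██
r18=10010: █-█-------------█-█
r19=10011: ████------------████
r20=10100: █---█-----------█---█
r21=10101: ██--██----------██--██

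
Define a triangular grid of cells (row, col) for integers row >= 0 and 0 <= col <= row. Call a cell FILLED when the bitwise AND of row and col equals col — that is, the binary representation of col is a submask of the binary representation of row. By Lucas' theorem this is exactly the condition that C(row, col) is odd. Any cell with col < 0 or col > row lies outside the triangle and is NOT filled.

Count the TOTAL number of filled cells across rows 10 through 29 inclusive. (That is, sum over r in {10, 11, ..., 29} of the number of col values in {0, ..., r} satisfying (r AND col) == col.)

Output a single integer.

r10=1010 pc2: +4 =4
r11=1011 pc3: +8 =12
r12=1100 pc2: +4 =16
r13=1101 pc3: +8 =24
r14=1110 pc3: +8 =32
r15=1111 pc4: +16 =48
r16=10000 pc1: +2 =50
r17=10001 pc2: +4 =54
r18=10010 pc2: +4 =58
r19=10011 pc3: +8 =66
r20=10100 pc2: +4 =70
r21=10101 pc3: +8 =78
r22=10110 pc3: +8 =86
r23=10111 pc4: +16 =102
r24=11000 pc2: +4 =106
r25=11001 pc3: +8 =114
r26=11010 pc3: +8 =122
r27=11011 pc4: +16 =138
r28=11100 pc3: +8 =146
r29=11101 pc4: +16 =162

Answer: 162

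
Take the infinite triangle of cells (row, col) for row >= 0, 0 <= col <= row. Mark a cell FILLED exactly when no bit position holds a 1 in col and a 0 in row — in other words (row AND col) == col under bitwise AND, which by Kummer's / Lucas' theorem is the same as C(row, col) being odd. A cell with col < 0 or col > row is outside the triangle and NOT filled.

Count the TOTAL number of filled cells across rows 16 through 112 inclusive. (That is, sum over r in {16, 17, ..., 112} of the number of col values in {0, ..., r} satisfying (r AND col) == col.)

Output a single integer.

Answer: 1466

Derivation:
r16=10000 pc1: +2 =2
r17=10001 pc2: +4 =6
r18=10010 pc2: +4 =10
r19=10011 pc3: +8 =18
r20=10100 pc2: +4 =22
r21=10101 pc3: +8 =30
r22=10110 pc3: +8 =38
r23=10111 pc4: +16 =54
r24=11000 pc2: +4 =58
r25=11001 pc3: +8 =66
r26=11010 pc3: +8 =74
r27=11011 pc4: +16 =90
r28=11100 pc3: +8 =98
r29=11101 pc4: +16 =114
r30=11110 pc4: +16 =130
r31=11111 pc5: +32 =162
r32=100000 pc1: +2 =164
r33=100001 pc2: +4 =168
r34=100010 pc2: +4 =172
r35=100011 pc3: +8 =180
r36=100100 pc2: +4 =184
r37=100101 pc3: +8 =192
r38=100110 pc3: +8 =200
r39=100111 pc4: +16 =216
r40=101000 pc2: +4 =220
r41=101001 pc3: +8 =228
r42=101010 pc3: +8 =236
r43=101011 pc4: +16 =252
r44=101100 pc3: +8 =260
r45=101101 pc4: +16 =276
r46=101110 pc4: +16 =292
r47=101111 pc5: +32 =324
r48=110000 pc2: +4 =328
r49=110001 pc3: +8 =336
r50=110010 pc3: +8 =344
r51=110011 pc4: +16 =360
r52=110100 pc3: +8 =368
r53=110101 pc4: +16 =384
r54=110110 pc4: +16 =400
r55=110111 pc5: +32 =432
r56=111000 pc3: +8 =440
r57=111001 pc4: +16 =456
r58=111010 pc4: +16 =472
r59=111011 pc5: +32 =504
r60=111100 pc4: +16 =520
r61=111101 pc5: +32 =552
r62=111110 pc5: +32 =584
r63=111111 pc6: +64 =648
r64=1000000 pc1: +2 =650
r65=1000001 pc2: +4 =654
r66=1000010 pc2: +4 =658
r67=1000011 pc3: +8 =666
r68=1000100 pc2: +4 =670
r69=1000101 pc3: +8 =678
r70=1000110 pc3: +8 =686
r71=1000111 pc4: +16 =702
r72=1001000 pc2: +4 =706
r73=1001001 pc3: +8 =714
r74=1001010 pc3: +8 =722
r75=1001011 pc4: +16 =738
r76=1001100 pc3: +8 =746
r77=1001101 pc4: +16 =762
r78=1001110 pc4: +16 =778
r79=1001111 pc5: +32 =810
r80=1010000 pc2: +4 =814
r81=1010001 pc3: +8 =822
r82=1010010 pc3: +8 =830
r83=1010011 pc4: +16 =846
r84=1010100 pc3: +8 =854
r85=1010101 pc4: +16 =870
r86=1010110 pc4: +16 =886
r87=1010111 pc5: +32 =918
r88=1011000 pc3: +8 =926
r89=1011001 pc4: +16 =942
r90=1011010 pc4: +16 =958
r91=1011011 pc5: +32 =990
r92=1011100 pc4: +16 =1006
r93=1011101 pc5: +32 =1038
r94=1011110 pc5: +32 =1070
r95=1011111 pc6: +64 =1134
r96=1100000 pc2: +4 =1138
r97=1100001 pc3: +8 =1146
r98=1100010 pc3: +8 =1154
r99=1100011 pc4: +16 =1170
r100=1100100 pc3: +8 =1178
r101=1100101 pc4: +16 =1194
r102=1100110 pc4: +16 =1210
r103=1100111 pc5: +32 =1242
r104=1101000 pc3: +8 =1250
r105=1101001 pc4: +16 =1266
r106=1101010 pc4: +16 =1282
r107=1101011 pc5: +32 =1314
r108=1101100 pc4: +16 =1330
r109=1101101 pc5: +32 =1362
r110=1101110 pc5: +32 =1394
r111=1101111 pc6: +64 =1458
r112=1110000 pc3: +8 =1466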